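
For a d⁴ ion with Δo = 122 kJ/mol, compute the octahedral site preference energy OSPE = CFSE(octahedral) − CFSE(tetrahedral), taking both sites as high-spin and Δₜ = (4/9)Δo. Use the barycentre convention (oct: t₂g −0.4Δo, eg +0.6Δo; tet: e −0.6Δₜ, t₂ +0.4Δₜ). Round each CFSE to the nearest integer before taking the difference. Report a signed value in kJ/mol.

Octahedral high-spin t₂g³ eg¹: CFSE = -0.6 × 122 = -73 kJ/mol.
In a tetrahedral site the filling is e² t₂²: CFSE(tet) = -0.4Δₜ = -0.4 × (4/9)(122) = -22 kJ/mol.
Subtracting, OSPE = -73 − (-22) = -51 kJ/mol.

-51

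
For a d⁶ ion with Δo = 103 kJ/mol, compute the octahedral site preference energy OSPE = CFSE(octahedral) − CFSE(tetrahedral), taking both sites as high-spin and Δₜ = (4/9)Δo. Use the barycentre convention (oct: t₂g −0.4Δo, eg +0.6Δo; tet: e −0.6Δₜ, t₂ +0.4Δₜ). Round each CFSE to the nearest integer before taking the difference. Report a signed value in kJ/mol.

Octahedral (high-spin): t2g^4 e_g^2, CFSE = 4(−0.4) + 2(+0.6) = -0.4Δo = -0.4 × 103 = -41 kJ/mol.
Tetrahedral: e^3 t2^3, CFSE = 3(−0.6) + 3(+0.4) = -0.6Δₜ = -0.6 × (4/9) × 103 = -27 kJ/mol.
Subtracting, OSPE = -41 − (-27) = -14 kJ/mol.

-14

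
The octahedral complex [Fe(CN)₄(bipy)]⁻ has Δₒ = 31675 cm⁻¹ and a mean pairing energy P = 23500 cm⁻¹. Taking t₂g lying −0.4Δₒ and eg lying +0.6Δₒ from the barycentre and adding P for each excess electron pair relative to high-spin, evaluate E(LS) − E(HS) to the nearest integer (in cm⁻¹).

-16350

Ligand charges: 4×(-1) from CN⁻ and 1×(+0) from bipy sum to -4; with overall charge -1, Fe is +3.
Group 8 minus oxidation state +3 gives a d⁵ configuration for Fe³⁺.
High-spin: t₂g³ eg², CFSE = 0.0Δₒ = 0 cm⁻¹.
Low-spin t₂g⁵ eg⁰ gives -2.0Δₒ = -63350 cm⁻¹, but forming 2 extra pairs costs 2P = 47000 cm⁻¹, so E(LS) = -63350 + 47000 = -16350 cm⁻¹.
Thus E(LS) − E(HS) = -16350 cm⁻¹.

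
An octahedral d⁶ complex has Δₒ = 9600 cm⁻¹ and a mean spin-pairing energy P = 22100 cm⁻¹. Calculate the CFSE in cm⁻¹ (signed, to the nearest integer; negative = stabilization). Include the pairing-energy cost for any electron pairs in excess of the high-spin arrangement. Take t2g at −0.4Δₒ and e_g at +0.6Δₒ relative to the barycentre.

Since Δₒ = 9600 cm⁻¹ < P = 22100 cm⁻¹, the complex adopts the high-spin configuration.
That gives t2g^4 e_g^2.
Orbital CFSE = -0.4Δₒ = -0.4 × 9600 = -3840 cm⁻¹.
High-spin has no excess pairs, so no pairing correction applies.

-3840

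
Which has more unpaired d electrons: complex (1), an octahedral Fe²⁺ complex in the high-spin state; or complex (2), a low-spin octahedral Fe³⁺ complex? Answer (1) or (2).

(1): Fe²⁺: group 8, so d-count = 8 − 2 = 6; t₂g⁴ eg² → 4 unpaired.
(2): Fe³⁺: group 8, so d-count = 8 − 3 = 5; t2g^5 e_g^0 → 1 unpaired.
So (1) has more unpaired electrons.

(1)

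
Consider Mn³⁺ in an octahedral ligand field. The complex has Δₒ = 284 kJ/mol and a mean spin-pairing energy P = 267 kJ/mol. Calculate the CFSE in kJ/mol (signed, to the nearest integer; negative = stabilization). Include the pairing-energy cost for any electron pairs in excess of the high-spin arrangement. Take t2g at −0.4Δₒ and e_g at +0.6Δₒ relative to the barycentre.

-187

Mn sits in group 7; removing 3 electrons leaves Mn³⁺ with 7 − 3 = 4 d electrons.
Here Δₒ > P (284 > 267), so the low-spin state is favoured.
Configuration: t2g^4 e_g^0.
Orbital CFSE = -1.6Δₒ = -1.6 × 284 = -454 kJ/mol.
Excess pairs vs high-spin: 1 − 0 = 1; pairing cost = +267 kJ/mol.
Net CFSE = -454 + 267 = -187 kJ/mol.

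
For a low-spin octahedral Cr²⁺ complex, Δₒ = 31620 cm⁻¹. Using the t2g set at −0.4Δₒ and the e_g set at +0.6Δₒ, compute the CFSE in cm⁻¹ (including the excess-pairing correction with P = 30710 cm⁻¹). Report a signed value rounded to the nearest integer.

-19882

Cr is in group 6, so Cr²⁺ is d⁴ (6 − 2 = 4).
Electron filling gives t2g^4 e_g^0.
CFSE(orbital) = 4×(-0.4Δₒ) + 0×(0.6Δₒ) = -1.6Δₒ; with Δₒ = 31620 cm⁻¹ that is -50592 cm⁻¹.
Relative to high-spin t2g^3 e_g^1 (0 paired), the low-spin configuration has 1 additional pair, contributing +1 × 30710 = +30710 cm⁻¹.
Overall CFSE = -50592 + 30710 = -19882 cm⁻¹.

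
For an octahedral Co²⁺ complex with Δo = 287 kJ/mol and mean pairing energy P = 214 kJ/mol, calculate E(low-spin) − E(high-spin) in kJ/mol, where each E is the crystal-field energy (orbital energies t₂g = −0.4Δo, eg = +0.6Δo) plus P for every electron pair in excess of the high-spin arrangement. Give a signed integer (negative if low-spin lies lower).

Co is in group 9, so Co²⁺ is d⁷ (9 − 2 = 7).
In the high-spin limit (t₂g⁵ eg²) the orbital term is -0.8Δo = -230 kJ/mol, with no excess pairing.
Low-spin: t₂g⁶ eg¹, orbital CFSE = -1.8Δo = -517 kJ/mol; plus 1 excess pair × P = +214 kJ/mol; total -303 kJ/mol.
E(LS) − E(HS) = -303 − (-230) = -73 kJ/mol.

-73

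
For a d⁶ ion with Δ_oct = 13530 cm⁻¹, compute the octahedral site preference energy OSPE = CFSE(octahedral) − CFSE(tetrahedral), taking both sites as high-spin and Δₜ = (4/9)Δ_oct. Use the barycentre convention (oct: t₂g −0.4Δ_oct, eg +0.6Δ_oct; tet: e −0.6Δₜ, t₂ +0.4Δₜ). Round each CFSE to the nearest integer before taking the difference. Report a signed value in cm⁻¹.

Octahedral high-spin t₂g⁴ eg²: CFSE = -0.4 × 13530 = -5412 cm⁻¹.
Tetrahedral e³ t₂³ gives -0.6Δₜ = -0.6 × (4/9) × 13530 = -3608 cm⁻¹.
OSPE = -5412 − (-3608) = -1804 cm⁻¹.

-1804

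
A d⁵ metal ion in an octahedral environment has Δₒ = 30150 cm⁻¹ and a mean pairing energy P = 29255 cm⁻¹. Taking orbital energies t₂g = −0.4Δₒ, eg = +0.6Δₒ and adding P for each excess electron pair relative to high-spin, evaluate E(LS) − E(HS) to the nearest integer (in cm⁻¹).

High-spin: t₂g³ eg², CFSE = 0.0Δₒ = 0 cm⁻¹.
For low-spin the configuration is t₂g⁵ eg⁰: orbital energy -2.0 × 30150 = -60300 cm⁻¹, and 2 additional pairs relative to high-spin add 58510 cm⁻¹, giving -1790 cm⁻¹.
E(LS) − E(HS) = -1790 − (0) = -1790 cm⁻¹.

-1790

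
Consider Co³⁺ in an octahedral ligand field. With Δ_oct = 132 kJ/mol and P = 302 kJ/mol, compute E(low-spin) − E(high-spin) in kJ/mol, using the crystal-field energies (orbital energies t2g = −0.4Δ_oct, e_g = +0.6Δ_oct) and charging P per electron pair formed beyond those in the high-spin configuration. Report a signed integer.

Group 9 minus oxidation state +3 gives a d⁶ configuration for Co³⁺.
In the high-spin limit (t2g^4 e_g^2) the orbital term is -0.4Δ_oct = -53 kJ/mol, with no excess pairing.
Low-spin t2g^6 e_g^0 gives -2.4Δ_oct = -317 kJ/mol, but forming 2 extra pairs costs 2P = 604 kJ/mol, so E(LS) = -317 + 604 = 287 kJ/mol.
Thus E(LS) − E(HS) = 340 kJ/mol.

340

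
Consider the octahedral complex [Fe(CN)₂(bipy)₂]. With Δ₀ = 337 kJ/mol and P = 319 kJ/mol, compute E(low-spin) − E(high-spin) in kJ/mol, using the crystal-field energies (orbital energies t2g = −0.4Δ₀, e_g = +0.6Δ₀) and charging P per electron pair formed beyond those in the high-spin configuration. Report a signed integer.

Ligand charges: 2×(-1) from CN⁻ and 2×(+0) from bipy sum to -2; with overall charge +0, Fe is +2.
Fe sits in group 8; removing 2 electrons leaves Fe²⁺ with 8 − 2 = 6 d electrons.
In the high-spin limit (t2g^4 e_g^2) the orbital term is -0.4Δ₀ = -135 kJ/mol, with no excess pairing.
Low-spin: t2g^6 e_g^0, orbital CFSE = -2.4Δ₀ = -809 kJ/mol; plus 2 excess pairs × P = +638 kJ/mol; total -171 kJ/mol.
The difference is -171 − (-135) = -36 kJ/mol, so low-spin lies lower.

-36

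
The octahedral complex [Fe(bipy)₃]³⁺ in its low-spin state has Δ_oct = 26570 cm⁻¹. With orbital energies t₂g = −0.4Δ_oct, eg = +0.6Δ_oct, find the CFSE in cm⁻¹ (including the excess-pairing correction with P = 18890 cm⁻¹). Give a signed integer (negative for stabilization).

bipy is neutral, so the +3 overall charge sits on Fe: oxidation state +3.
Fe is in group 8, so Fe³⁺ is d⁵ (8 − 3 = 5).
Configuration: t₂g⁵ eg⁰.
The orbital stabilization is -2.0Δ_oct = -2.0 × 26570 = -53140 cm⁻¹.
High-spin d⁵ would be t₂g³ eg² with 0 pairs; low-spin has 2, so 2 excess pairs cost +2P = +37780 cm⁻¹.
Combining: -53140 + 37780 = -15360 cm⁻¹.

-15360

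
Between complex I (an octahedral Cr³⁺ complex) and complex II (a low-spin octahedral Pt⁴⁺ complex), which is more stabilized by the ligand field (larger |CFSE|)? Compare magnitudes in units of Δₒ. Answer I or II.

I: Cr sits in group 6; removing 3 electrons leaves Cr³⁺ with 6 − 3 = 3 d electrons; t₂g³ eg⁰, CFSE = -1.2Δₒ.
II: Pt sits in group 10; removing 4 electrons leaves Pt⁴⁺ with 10 − 4 = 6 d electrons; t2g^6 e_g^0, CFSE = -2.4Δₒ.
So II has the larger |CFSE|.

II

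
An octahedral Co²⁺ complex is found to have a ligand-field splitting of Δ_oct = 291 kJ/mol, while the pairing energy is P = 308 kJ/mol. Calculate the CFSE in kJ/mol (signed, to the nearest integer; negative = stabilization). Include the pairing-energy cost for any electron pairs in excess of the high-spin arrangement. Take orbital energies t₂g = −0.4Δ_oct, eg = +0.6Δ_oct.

-233

Co²⁺: group 9, so d-count = 9 − 2 = 7.
With Δ_oct < P the complex is high-spin.
Filling d⁷ accordingly: t₂g⁵ eg².
Orbital CFSE = -0.8Δ_oct = -0.8 × 291 = -233 kJ/mol.
High-spin has no excess pairs, so no pairing correction applies.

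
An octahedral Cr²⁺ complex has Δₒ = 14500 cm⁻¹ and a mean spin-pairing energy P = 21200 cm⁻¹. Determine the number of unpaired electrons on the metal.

4

Cr²⁺: group 6, so d-count = 6 − 2 = 4.
Here Δₒ < P (14500 < 21200), so the high-spin state is favoured.
That gives t₂g³ eg¹.
Unpaired electrons: 4.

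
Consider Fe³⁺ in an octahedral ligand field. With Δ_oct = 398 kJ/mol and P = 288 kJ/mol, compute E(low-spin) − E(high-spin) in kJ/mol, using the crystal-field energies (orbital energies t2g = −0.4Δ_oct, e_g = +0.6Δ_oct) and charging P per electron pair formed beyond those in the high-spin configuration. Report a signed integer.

Fe sits in group 8; removing 3 electrons leaves Fe³⁺ with 8 − 3 = 5 d electrons.
High-spin: t2g^3 e_g^2, CFSE = 0.0Δ_oct = 0 kJ/mol.
For low-spin the configuration is t2g^5 e_g^0: orbital energy -2.0 × 398 = -796 kJ/mol, and 2 additional pairs relative to high-spin add 576 kJ/mol, giving -220 kJ/mol.
E(LS) − E(HS) = -220 − (0) = -220 kJ/mol.

-220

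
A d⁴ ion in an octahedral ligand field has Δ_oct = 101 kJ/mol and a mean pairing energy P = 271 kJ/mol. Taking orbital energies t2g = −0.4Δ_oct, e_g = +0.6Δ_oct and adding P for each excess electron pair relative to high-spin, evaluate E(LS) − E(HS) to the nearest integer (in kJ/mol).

High-spin d⁴ fills as t2g^3 e_g^1 with CFSE 3(−0.4) + 1(+0.6) = -0.6Δ_oct = -61 kJ/mol.
Low-spin: t2g^4 e_g^0, orbital CFSE = -1.6Δ_oct = -162 kJ/mol; plus 1 excess pair × P = +271 kJ/mol; total 109 kJ/mol.
E(LS) − E(HS) = 109 − (-61) = 170 kJ/mol.

170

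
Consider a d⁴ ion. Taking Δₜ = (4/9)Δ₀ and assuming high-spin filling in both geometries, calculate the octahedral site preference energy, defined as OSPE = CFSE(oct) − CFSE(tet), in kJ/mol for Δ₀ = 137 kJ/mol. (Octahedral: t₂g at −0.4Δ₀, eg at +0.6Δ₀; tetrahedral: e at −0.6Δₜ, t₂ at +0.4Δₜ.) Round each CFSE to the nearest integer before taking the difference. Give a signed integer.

-58

Octahedral high-spin t₂g³ eg¹: CFSE = -0.6 × 137 = -82 kJ/mol.
Tetrahedral: e² t₂², CFSE = 2(−0.6) + 2(+0.4) = -0.4Δₜ = -0.4 × (4/9) × 137 = -24 kJ/mol.
OSPE = -82 − (-24) = -58 kJ/mol.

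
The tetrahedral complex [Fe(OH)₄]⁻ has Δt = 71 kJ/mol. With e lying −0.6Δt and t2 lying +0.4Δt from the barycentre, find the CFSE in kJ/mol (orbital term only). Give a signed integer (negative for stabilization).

Each OH⁻ contributes -1; 4 × (-1) = -4. With overall charge -1, Fe is in the +3 oxidation state.
Fe is in group 8, so Fe³⁺ is d⁵ (8 − 3 = 5).
Tetrahedral splitting is small, so the complex is high-spin.
Electron filling gives e^2 t2^3.
Orbital CFSE = 2(-0.6) + 3(0.4) = 0.0Δt = 0.0 × 71 = 0 kJ/mol.

0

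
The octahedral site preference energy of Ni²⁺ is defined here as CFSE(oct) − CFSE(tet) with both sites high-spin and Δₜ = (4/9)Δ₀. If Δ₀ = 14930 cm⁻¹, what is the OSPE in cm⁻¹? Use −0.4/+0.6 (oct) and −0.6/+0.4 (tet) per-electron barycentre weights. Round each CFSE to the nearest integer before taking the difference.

Ni²⁺: group 10, so d-count = 10 − 2 = 8.
Octahedral high-spin t2g^6 e_g^2: CFSE = -1.2 × 14930 = -17916 cm⁻¹.
In a tetrahedral site the filling is e^4 t2^4: CFSE(tet) = -0.8Δₜ = -0.8 × (4/9)(14930) = -5308 cm⁻¹.
OSPE = -17916 − (-5308) = -12608 cm⁻¹.

-12608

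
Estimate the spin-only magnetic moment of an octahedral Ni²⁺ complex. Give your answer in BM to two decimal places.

2.83 BM

Ni is in group 10, so Ni²⁺ is d⁸ (10 − 2 = 8).
For octahedral d⁸ the high- and low-spin configurations coincide.
Configuration: t₂g⁶ eg² → 2 unpaired electrons.
μ(spin-only) = √[2(2+2)] = √8 ≈ 2.83 BM.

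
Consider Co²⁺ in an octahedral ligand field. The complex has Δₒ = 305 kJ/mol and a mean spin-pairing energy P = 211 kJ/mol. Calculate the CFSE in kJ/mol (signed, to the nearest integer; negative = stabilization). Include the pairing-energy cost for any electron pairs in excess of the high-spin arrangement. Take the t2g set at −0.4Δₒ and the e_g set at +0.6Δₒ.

Co sits in group 9; removing 2 electrons leaves Co²⁺ with 9 − 2 = 7 d electrons.
With Δₒ > P the complex is low-spin.
Configuration: t2g^6 e_g^1.
Orbital CFSE = -1.8Δₒ = -1.8 × 305 = -549 kJ/mol.
Excess pairs vs high-spin: 3 − 2 = 1; pairing cost = +211 kJ/mol.
Net CFSE = -549 + 211 = -338 kJ/mol.

-338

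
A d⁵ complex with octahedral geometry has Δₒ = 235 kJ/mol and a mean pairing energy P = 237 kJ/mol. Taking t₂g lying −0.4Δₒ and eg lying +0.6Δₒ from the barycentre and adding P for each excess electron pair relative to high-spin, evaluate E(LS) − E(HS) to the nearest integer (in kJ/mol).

4

High-spin d⁵ fills as t₂g³ eg² with CFSE 3(−0.4) + 2(+0.6) = 0.0Δₒ = 0 kJ/mol.
Low-spin: t₂g⁵ eg⁰, orbital CFSE = -2.0Δₒ = -470 kJ/mol; plus 2 excess pairs × P = +474 kJ/mol; total 4 kJ/mol.
E(LS) − E(HS) = 4 − (0) = 4 kJ/mol.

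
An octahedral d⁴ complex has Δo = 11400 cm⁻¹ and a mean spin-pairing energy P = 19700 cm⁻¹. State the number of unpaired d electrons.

With Δo < P the complex is high-spin.
Filling d⁴ accordingly: t2g^3 e_g^1.
Unpaired electrons: 4.

4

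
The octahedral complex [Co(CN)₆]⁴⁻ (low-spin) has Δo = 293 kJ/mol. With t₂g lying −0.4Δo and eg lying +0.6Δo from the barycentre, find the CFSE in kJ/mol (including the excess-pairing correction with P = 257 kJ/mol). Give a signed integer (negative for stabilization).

Each CN⁻ contributes -1; 6 × (-1) = -6. With overall charge -4, Co is in the +2 oxidation state.
Co is in group 9, so Co²⁺ is d⁷ (9 − 2 = 7).
Electron filling gives t₂g⁶ eg¹.
CFSE(orbital) = 6×(-0.4Δo) + 1×(0.6Δo) = -1.8Δo; with Δo = 293 kJ/mol that is -527 kJ/mol.
Relative to high-spin t₂g⁵ eg² (2 paired), the low-spin configuration has 1 additional pair, contributing +1 × 257 = +257 kJ/mol.
Net CFSE = -527 + 257 = -270 kJ/mol.

-270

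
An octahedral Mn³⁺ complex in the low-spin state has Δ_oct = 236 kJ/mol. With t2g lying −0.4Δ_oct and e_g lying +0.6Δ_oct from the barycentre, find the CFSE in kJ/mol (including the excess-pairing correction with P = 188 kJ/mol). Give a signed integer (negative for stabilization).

-190

Group 7 minus oxidation state +3 gives a d⁴ configuration for Mn³⁺.
Configuration: t2g^4 e_g^0.
Orbital CFSE = 4(-0.4) + 0(0.6) = -1.6Δ_oct = -1.6 × 236 = -378 kJ/mol.
Relative to high-spin t2g^3 e_g^1 (0 paired), the low-spin configuration has 1 additional pair, contributing +1 × 188 = +188 kJ/mol.
Combining: -378 + 188 = -190 kJ/mol.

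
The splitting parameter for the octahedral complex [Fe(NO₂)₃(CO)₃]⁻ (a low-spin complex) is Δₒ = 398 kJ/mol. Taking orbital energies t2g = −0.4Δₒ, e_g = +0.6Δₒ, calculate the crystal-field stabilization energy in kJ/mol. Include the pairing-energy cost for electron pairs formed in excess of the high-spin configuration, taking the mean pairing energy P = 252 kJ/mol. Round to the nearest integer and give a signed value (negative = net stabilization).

Ligand charges: 3×(-1) from NO₂⁻ and 3×(+0) from CO sum to -3; with overall charge -1, Fe is +2.
Group 8 minus oxidation state +2 gives a d⁶ configuration for Fe²⁺.
Configuration: t2g^6 e_g^0.
Orbital CFSE = 6(-0.4) + 0(0.6) = -2.4Δₒ = -2.4 × 398 = -955 kJ/mol.
High-spin d⁶ would be t2g^4 e_g^2 with 1 pair; low-spin has 3, so 2 excess pairs cost +2P = +504 kJ/mol.
Combining: -955 + 504 = -451 kJ/mol.

-451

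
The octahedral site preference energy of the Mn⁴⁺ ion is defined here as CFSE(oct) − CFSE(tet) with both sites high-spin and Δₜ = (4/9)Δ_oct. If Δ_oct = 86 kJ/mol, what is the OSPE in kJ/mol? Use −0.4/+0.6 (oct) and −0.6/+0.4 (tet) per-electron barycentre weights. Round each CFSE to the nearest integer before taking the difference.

Mn sits in group 7; removing 4 electrons leaves Mn⁴⁺ with 7 − 4 = 3 d electrons.
In an octahedral site d³ (HS) is t2g^3 e_g^0, giving CFSE(oct) = -1.2Δ_oct = -103 kJ/mol.
In a tetrahedral site the filling is e^2 t2^1: CFSE(tet) = -0.8Δₜ = -0.8 × (4/9)(86) = -31 kJ/mol.
OSPE = CFSE(oct) − CFSE(tet) = -103 − (-31) = -72 kJ/mol.

-72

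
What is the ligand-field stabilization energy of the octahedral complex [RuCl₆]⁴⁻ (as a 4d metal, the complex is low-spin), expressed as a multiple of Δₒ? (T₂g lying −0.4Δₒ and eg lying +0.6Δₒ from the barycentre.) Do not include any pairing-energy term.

Each Cl⁻ contributes -1; 6 × (-1) = -6. With overall charge -4, Ru is in the +2 oxidation state.
Ru²⁺: group 8, so d-count = 8 − 2 = 6.
Configuration: t₂g⁶ eg⁰.
CFSE = 6(-0.4Δₒ) + 0(0.6Δₒ) = -2.4Δₒ + 0.0Δₒ = -2.4Δₒ.

-2.4 Δₒ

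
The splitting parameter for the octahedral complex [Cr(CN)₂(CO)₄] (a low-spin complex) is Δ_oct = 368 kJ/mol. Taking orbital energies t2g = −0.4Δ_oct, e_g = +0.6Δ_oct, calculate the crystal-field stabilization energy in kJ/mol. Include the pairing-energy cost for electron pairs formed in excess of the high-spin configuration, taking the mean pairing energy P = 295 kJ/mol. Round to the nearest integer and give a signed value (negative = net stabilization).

Ligand charges: 2×(-1) from CN⁻ and 4×(+0) from CO sum to -2; with overall charge +0, Cr is +2.
Cr is in group 6, so Cr²⁺ is d⁴ (6 − 2 = 4).
Electron filling gives t2g^4 e_g^0.
CFSE(orbital) = 4×(-0.4Δ_oct) + 0×(0.6Δ_oct) = -1.6Δ_oct; with Δ_oct = 368 kJ/mol that is -589 kJ/mol.
Pairing penalty: 1 pair vs 0 in the high-spin reference → 1 extra × P = 295 kJ/mol.
Net CFSE = -589 + 295 = -294 kJ/mol.

-294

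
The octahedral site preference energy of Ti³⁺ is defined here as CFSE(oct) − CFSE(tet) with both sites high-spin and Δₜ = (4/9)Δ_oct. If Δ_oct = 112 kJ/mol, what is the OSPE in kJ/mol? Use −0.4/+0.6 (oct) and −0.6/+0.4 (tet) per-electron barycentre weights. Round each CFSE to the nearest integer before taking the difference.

-15

Ti³⁺: group 4, so d-count = 4 − 3 = 1.
Octahedral high-spin t₂g¹ eg⁰: CFSE = -0.4 × 112 = -45 kJ/mol.
Tetrahedral e¹ t₂⁰ gives -0.6Δₜ = -0.6 × (4/9) × 112 = -30 kJ/mol.
OSPE = CFSE(oct) − CFSE(tet) = -45 − (-30) = -15 kJ/mol.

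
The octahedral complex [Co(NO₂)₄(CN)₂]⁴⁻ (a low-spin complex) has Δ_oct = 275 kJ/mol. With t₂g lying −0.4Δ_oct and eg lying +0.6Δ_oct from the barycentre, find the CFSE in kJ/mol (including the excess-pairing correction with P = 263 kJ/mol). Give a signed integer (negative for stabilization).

Ligand charges: 4×(-1) from NO₂⁻ and 2×(-1) from CN⁻ sum to -6; with overall charge -4, Co is +2.
Co sits in group 9; removing 2 electrons leaves Co²⁺ with 9 − 2 = 7 d electrons.
The d⁷ electrons fill as t₂g⁶ eg¹.
CFSE(orbital) = 6×(-0.4Δ_oct) + 1×(0.6Δ_oct) = -1.8Δ_oct; with Δ_oct = 275 kJ/mol that is -495 kJ/mol.
Relative to high-spin t₂g⁵ eg² (2 paired), the low-spin configuration has 1 additional pair, contributing +1 × 263 = +263 kJ/mol.
Overall CFSE = -495 + 263 = -232 kJ/mol.

-232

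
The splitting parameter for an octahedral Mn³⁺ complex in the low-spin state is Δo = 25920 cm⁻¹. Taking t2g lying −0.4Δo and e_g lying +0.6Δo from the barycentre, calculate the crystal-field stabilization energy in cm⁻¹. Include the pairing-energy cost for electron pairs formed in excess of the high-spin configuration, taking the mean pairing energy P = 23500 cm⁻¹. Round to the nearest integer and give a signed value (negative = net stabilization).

-17972

Mn³⁺: group 7, so d-count = 7 − 3 = 4.
Electron filling gives t2g^4 e_g^0.
The orbital stabilization is -1.6Δo = -1.6 × 25920 = -41472 cm⁻¹.
Pairing penalty: 1 pair vs 0 in the high-spin reference → 1 extra × P = 23500 cm⁻¹.
Combining: -41472 + 23500 = -17972 cm⁻¹.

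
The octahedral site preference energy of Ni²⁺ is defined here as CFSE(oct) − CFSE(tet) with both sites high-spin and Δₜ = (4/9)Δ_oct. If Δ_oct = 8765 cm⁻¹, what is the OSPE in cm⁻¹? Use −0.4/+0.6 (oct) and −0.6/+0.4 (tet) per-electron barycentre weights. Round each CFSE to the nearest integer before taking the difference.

-7402

Ni is in group 10, so Ni²⁺ is d⁸ (10 − 2 = 8).
Octahedral (high-spin): t2g^6 e_g^2, CFSE = 6(−0.4) + 2(+0.6) = -1.2Δ_oct = -1.2 × 8765 = -10518 cm⁻¹.
In a tetrahedral site the filling is e^4 t2^4: CFSE(tet) = -0.8Δₜ = -0.8 × (4/9)(8765) = -3116 cm⁻¹.
OSPE = -10518 − (-3116) = -7402 cm⁻¹.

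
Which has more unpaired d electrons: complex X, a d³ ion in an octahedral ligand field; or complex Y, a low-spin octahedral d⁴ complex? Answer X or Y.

X: t2g^3 e_g^0 → 3 unpaired.
Y: t₂g⁴ eg⁰ → 2 unpaired.
So X has more unpaired electrons.

X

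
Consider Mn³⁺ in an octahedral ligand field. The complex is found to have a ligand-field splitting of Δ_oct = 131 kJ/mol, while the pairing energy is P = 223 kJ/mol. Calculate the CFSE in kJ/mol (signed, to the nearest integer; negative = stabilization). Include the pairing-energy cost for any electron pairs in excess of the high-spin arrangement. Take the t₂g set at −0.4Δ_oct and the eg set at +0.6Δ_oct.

-79

Group 7 minus oxidation state +3 gives a d⁴ configuration for Mn³⁺.
Δ_oct < P, so pairing is avoided: the ground state is high-spin.
Configuration: t₂g³ eg¹.
Orbital CFSE = -0.6Δ_oct = -0.6 × 131 = -79 kJ/mol.
High-spin has no excess pairs, so no pairing correction applies.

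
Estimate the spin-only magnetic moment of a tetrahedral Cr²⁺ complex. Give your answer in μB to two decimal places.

Cr is in group 6, so Cr²⁺ is d⁴ (6 − 2 = 4).
With tetrahedral geometry the complex is necessarily high-spin.
Configuration: e^2 t2^2 → 4 unpaired electrons.
μ(spin-only) = √[4(4+2)] = √24 ≈ 4.90 μB.

4.90 μB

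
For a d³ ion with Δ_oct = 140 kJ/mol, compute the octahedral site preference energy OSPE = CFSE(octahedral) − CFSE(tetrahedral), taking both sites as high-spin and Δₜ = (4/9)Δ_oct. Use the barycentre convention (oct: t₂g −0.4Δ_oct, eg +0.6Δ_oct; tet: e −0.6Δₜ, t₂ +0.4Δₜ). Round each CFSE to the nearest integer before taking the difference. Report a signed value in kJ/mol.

-118

In an octahedral site d³ (HS) is t2g^3 e_g^0, giving CFSE(oct) = -1.2Δ_oct = -168 kJ/mol.
Tetrahedral: e^2 t2^1, CFSE = 2(−0.6) + 1(+0.4) = -0.8Δₜ = -0.8 × (4/9) × 140 = -50 kJ/mol.
OSPE = -168 − (-50) = -118 kJ/mol.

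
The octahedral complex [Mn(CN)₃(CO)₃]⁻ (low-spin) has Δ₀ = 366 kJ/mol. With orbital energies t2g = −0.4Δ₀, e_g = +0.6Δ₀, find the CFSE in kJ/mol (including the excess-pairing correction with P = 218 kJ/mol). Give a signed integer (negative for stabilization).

Ligand charges: 3×(-1) from CN⁻ and 3×(+0) from CO sum to -3; with overall charge -1, Mn is +2.
Mn²⁺: group 7, so d-count = 7 − 2 = 5.
Configuration: t2g^5 e_g^0.
Orbital CFSE = 5(-0.4) + 0(0.6) = -2.0Δ₀ = -2.0 × 366 = -732 kJ/mol.
Relative to high-spin t2g^3 e_g^2 (0 paired), the low-spin configuration has 2 additional pairs, contributing +2 × 218 = +436 kJ/mol.
Net CFSE = -732 + 436 = -296 kJ/mol.

-296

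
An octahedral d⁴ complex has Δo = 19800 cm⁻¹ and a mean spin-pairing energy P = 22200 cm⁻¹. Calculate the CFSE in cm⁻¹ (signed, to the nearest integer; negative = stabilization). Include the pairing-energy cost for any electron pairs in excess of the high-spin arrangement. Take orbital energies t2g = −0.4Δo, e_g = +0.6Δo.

Δo < P, so pairing is avoided: the ground state is high-spin.
That gives t2g^3 e_g^1.
Orbital CFSE = -0.6Δo = -0.6 × 19800 = -11880 cm⁻¹.
High-spin has no excess pairs, so no pairing correction applies.

-11880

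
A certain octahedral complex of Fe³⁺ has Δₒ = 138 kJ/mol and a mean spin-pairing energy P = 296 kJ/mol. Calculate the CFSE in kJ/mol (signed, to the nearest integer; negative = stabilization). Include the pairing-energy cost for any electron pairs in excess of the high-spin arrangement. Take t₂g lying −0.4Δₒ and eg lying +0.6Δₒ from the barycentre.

0

Fe sits in group 8; removing 3 electrons leaves Fe³⁺ with 8 − 3 = 5 d electrons.
Since Δₒ = 138 kJ/mol < P = 296 kJ/mol, the complex adopts the high-spin configuration.
Filling d⁵ accordingly: t₂g³ eg².
Orbital CFSE = 0.0Δₒ = 0.0 × 138 = 0 kJ/mol.
High-spin has no excess pairs, so no pairing correction applies.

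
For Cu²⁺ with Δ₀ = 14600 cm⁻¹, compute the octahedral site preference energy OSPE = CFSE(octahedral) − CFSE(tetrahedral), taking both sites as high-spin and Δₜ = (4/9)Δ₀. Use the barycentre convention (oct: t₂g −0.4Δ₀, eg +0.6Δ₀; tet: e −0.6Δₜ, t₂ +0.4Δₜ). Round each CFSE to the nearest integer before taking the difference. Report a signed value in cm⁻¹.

Cu²⁺: group 11, so d-count = 11 − 2 = 9.
Octahedral high-spin t₂g⁶ eg³: CFSE = -0.6 × 14600 = -8760 cm⁻¹.
Tetrahedral: e⁴ t₂⁵, CFSE = 4(−0.6) + 5(+0.4) = -0.4Δₜ = -0.4 × (4/9) × 14600 = -2596 cm⁻¹.
OSPE = -8760 − (-2596) = -6164 cm⁻¹.

-6164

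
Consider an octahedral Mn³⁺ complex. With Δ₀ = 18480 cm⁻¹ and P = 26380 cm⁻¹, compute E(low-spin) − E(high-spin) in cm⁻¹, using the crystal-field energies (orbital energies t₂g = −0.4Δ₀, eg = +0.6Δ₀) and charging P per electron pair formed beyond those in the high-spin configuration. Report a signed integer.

Mn is in group 7, so Mn³⁺ is d⁴ (7 − 3 = 4).
In the high-spin limit (t₂g³ eg¹) the orbital term is -0.6Δ₀ = -11088 cm⁻¹, with no excess pairing.
Low-spin t₂g⁴ eg⁰ gives -1.6Δ₀ = -29568 cm⁻¹, but forming 1 extra pair costs 1P = 26380 cm⁻¹, so E(LS) = -29568 + 26380 = -3188 cm⁻¹.
E(LS) − E(HS) = -3188 − (-11088) = 7900 cm⁻¹.

7900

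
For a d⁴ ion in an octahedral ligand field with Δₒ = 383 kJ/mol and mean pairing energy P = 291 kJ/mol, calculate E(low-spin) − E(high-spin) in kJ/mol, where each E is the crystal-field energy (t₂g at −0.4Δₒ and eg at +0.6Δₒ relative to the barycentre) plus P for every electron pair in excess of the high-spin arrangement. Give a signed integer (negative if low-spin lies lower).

In the high-spin limit (t₂g³ eg¹) the orbital term is -0.6Δₒ = -230 kJ/mol, with no excess pairing.
Low-spin t₂g⁴ eg⁰ gives -1.6Δₒ = -613 kJ/mol, but forming 1 extra pair costs 1P = 291 kJ/mol, so E(LS) = -613 + 291 = -322 kJ/mol.
E(LS) − E(HS) = -322 − (-230) = -92 kJ/mol.

-92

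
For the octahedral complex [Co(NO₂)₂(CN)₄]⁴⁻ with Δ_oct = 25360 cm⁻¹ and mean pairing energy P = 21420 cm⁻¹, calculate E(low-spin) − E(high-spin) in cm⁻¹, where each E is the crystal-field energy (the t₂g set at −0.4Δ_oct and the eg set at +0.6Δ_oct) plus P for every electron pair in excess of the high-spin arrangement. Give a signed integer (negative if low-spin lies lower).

Ligand charges: 2×(-1) from NO₂⁻ and 4×(-1) from CN⁻ sum to -6; with overall charge -4, Co is +2.
Group 9 minus oxidation state +2 gives a d⁷ configuration for Co²⁺.
High-spin: t₂g⁵ eg², CFSE = -0.8Δ_oct = -20288 cm⁻¹.
Low-spin: t₂g⁶ eg¹, orbital CFSE = -1.8Δ_oct = -45648 cm⁻¹; plus 1 excess pair × P = +21420 cm⁻¹; total -24228 cm⁻¹.
Thus E(LS) − E(HS) = -3940 cm⁻¹.

-3940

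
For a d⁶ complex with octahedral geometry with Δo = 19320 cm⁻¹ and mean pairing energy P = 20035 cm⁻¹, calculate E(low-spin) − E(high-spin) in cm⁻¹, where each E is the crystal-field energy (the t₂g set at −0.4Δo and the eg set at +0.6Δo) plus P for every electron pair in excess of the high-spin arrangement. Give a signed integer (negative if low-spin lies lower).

High-spin: t₂g⁴ eg², CFSE = -0.4Δo = -7728 cm⁻¹.
For low-spin the configuration is t₂g⁶ eg⁰: orbital energy -2.4 × 19320 = -46368 cm⁻¹, and 2 additional pairs relative to high-spin add 40070 cm⁻¹, giving -6298 cm⁻¹.
E(LS) − E(HS) = -6298 − (-7728) = 1430 cm⁻¹.

1430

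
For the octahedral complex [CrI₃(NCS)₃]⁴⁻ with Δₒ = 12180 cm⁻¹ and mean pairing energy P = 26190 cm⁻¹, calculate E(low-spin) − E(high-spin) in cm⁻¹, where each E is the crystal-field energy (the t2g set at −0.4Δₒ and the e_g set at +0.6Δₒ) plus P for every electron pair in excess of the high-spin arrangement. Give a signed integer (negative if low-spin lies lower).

Ligand charges: 3×(-1) from I⁻ and 3×(-1) from NCS⁻ sum to -6; with overall charge -4, Cr is +2.
Cr sits in group 6; removing 2 electrons leaves Cr²⁺ with 6 − 2 = 4 d electrons.
In the high-spin limit (t2g^3 e_g^1) the orbital term is -0.6Δₒ = -7308 cm⁻¹, with no excess pairing.
Low-spin: t2g^4 e_g^0, orbital CFSE = -1.6Δₒ = -19488 cm⁻¹; plus 1 excess pair × P = +26190 cm⁻¹; total 6702 cm⁻¹.
E(LS) − E(HS) = 6702 − (-7308) = 14010 cm⁻¹.

14010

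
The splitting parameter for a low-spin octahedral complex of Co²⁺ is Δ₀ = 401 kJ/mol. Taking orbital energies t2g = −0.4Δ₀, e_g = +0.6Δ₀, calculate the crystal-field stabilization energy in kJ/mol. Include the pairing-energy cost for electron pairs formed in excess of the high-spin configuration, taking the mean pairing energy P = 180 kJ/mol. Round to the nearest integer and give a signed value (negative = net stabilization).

-542

Co is in group 9, so Co²⁺ is d⁷ (9 − 2 = 7).
Electron filling gives t2g^6 e_g^1.
The orbital stabilization is -1.8Δ₀ = -1.8 × 401 = -722 kJ/mol.
Pairing penalty: 3 pairs vs 2 in the high-spin reference → 1 extra × P = 180 kJ/mol.
Net CFSE = -722 + 180 = -542 kJ/mol.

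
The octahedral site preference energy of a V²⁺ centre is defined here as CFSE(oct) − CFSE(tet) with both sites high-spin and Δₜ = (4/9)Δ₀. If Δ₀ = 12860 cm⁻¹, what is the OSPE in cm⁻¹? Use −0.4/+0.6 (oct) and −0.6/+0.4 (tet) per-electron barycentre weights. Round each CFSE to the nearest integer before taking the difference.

-10860

V sits in group 5; removing 2 electrons leaves V²⁺ with 5 − 2 = 3 d electrons.
In an octahedral site d³ (HS) is t₂g³ eg⁰, giving CFSE(oct) = -1.2Δ₀ = -15432 cm⁻¹.
In a tetrahedral site the filling is e² t₂¹: CFSE(tet) = -0.8Δₜ = -0.8 × (4/9)(12860) = -4572 cm⁻¹.
OSPE = CFSE(oct) − CFSE(tet) = -15432 − (-4572) = -10860 cm⁻¹.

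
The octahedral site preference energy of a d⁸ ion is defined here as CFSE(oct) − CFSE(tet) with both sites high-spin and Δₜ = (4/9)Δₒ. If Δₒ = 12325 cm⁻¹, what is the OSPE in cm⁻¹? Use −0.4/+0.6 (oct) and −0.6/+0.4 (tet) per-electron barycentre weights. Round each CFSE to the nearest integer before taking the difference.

-10408

In an octahedral site d⁸ (HS) is t₂g⁶ eg², giving CFSE(oct) = -1.2Δₒ = -14790 cm⁻¹.
In a tetrahedral site the filling is e⁴ t₂⁴: CFSE(tet) = -0.8Δₜ = -0.8 × (4/9)(12325) = -4382 cm⁻¹.
Subtracting, OSPE = -14790 − (-4382) = -10408 cm⁻¹.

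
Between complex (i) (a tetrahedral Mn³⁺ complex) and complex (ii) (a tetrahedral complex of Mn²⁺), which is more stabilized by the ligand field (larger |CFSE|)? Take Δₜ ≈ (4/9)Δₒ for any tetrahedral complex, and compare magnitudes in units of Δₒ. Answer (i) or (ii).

(i)

(i): Mn³⁺: group 7, so d-count = 7 − 3 = 4; Tetrahedral splitting is small, so the complex is high-spin; e^2 t2^2, CFSE = -0.4Δₜ ≈ -0.18Δₒ.
(ii): Group 7 minus oxidation state +2 gives a d⁵ configuration for Mn²⁺; Tetrahedral splitting is small, so the complex is high-spin; e² t₂³, CFSE = 0.0Δₜ ≈ 0.00Δₒ.
So (i) has the larger |CFSE|.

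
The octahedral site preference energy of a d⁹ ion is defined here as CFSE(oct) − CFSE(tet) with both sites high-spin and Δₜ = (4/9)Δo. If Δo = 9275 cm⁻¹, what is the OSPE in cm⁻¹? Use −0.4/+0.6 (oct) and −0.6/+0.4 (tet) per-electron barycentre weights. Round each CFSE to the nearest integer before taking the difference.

-3916

Octahedral high-spin t₂g⁶ eg³: CFSE = -0.6 × 9275 = -5565 cm⁻¹.
Tetrahedral e⁴ t₂⁵ gives -0.4Δₜ = -0.4 × (4/9) × 9275 = -1649 cm⁻¹.
OSPE = -5565 − (-1649) = -3916 cm⁻¹.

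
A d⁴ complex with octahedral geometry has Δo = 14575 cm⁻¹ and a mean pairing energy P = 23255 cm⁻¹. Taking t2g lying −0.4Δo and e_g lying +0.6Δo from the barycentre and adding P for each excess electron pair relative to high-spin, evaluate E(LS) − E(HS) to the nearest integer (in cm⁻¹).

High-spin d⁴ fills as t2g^3 e_g^1 with CFSE 3(−0.4) + 1(+0.6) = -0.6Δo = -8745 cm⁻¹.
For low-spin the configuration is t2g^4 e_g^0: orbital energy -1.6 × 14575 = -23320 cm⁻¹, and 1 additional pair relative to high-spin adds 23255 cm⁻¹, giving -65 cm⁻¹.
E(LS) − E(HS) = -65 − (-8745) = 8680 cm⁻¹.

8680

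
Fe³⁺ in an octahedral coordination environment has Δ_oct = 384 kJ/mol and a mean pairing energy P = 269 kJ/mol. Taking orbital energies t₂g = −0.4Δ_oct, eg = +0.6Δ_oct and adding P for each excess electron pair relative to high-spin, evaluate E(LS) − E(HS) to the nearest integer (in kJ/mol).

Fe³⁺: group 8, so d-count = 8 − 3 = 5.
High-spin: t₂g³ eg², CFSE = 0.0Δ_oct = 0 kJ/mol.
Low-spin t₂g⁵ eg⁰ gives -2.0Δ_oct = -768 kJ/mol, but forming 2 extra pairs costs 2P = 538 kJ/mol, so E(LS) = -768 + 538 = -230 kJ/mol.
E(LS) − E(HS) = -230 − (0) = -230 kJ/mol.

-230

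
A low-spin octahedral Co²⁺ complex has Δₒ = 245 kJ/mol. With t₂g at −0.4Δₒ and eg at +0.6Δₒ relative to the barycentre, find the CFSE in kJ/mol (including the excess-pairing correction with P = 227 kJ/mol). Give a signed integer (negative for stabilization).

-214

Co is in group 9, so Co²⁺ is d⁷ (9 − 2 = 7).
Electron filling gives t₂g⁶ eg¹.
Orbital CFSE = 6(-0.4) + 1(0.6) = -1.8Δₒ = -1.8 × 245 = -441 kJ/mol.
High-spin d⁷ would be t₂g⁵ eg² with 2 pairs; low-spin has 3, so 1 excess pair costs +1P = +227 kJ/mol.
Combining: -441 + 227 = -214 kJ/mol.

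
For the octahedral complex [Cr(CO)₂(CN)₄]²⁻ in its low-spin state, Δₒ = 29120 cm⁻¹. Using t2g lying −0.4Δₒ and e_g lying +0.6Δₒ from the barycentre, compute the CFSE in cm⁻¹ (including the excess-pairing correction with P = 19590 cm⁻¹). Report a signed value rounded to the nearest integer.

-27002

Ligand charges: 2×(+0) from CO and 4×(-1) from CN⁻ sum to -4; with overall charge -2, Cr is +2.
Cr is in group 6, so Cr²⁺ is d⁴ (6 − 2 = 4).
The d⁴ electrons fill as t2g^4 e_g^0.
CFSE(orbital) = 4×(-0.4Δₒ) + 0×(0.6Δₒ) = -1.6Δₒ; with Δₒ = 29120 cm⁻¹ that is -46592 cm⁻¹.
Relative to high-spin t2g^3 e_g^1 (0 paired), the low-spin configuration has 1 additional pair, contributing +1 × 19590 = +19590 cm⁻¹.
Net CFSE = -46592 + 19590 = -27002 cm⁻¹.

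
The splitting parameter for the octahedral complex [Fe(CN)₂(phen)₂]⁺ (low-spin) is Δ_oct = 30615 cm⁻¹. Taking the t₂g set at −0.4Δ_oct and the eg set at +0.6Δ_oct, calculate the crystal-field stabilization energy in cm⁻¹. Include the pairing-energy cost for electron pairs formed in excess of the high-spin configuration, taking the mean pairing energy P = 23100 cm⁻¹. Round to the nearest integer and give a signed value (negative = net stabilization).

-15030

Ligand charges: 2×(-1) from CN⁻ and 2×(+0) from phen sum to -2; with overall charge +1, Fe is +3.
Fe³⁺: group 8, so d-count = 8 − 3 = 5.
The d⁵ electrons fill as t₂g⁵ eg⁰.
Orbital CFSE = 5(-0.4) + 0(0.6) = -2.0Δ_oct = -2.0 × 30615 = -61230 cm⁻¹.
High-spin d⁵ would be t₂g³ eg² with 0 pairs; low-spin has 2, so 2 excess pairs cost +2P = +46200 cm⁻¹.
Net CFSE = -61230 + 46200 = -15030 cm⁻¹.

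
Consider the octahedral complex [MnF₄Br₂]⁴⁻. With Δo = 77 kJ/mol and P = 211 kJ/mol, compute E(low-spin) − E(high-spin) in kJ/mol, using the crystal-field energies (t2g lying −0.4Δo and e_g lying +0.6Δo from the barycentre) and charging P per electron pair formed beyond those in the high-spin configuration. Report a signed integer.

Ligand charges: 4×(-1) from F⁻ and 2×(-1) from Br⁻ sum to -6; with overall charge -4, Mn is +2.
Mn is in group 7, so Mn²⁺ is d⁵ (7 − 2 = 5).
High-spin d⁵ fills as t2g^3 e_g^2 with CFSE 3(−0.4) + 2(+0.6) = 0.0Δo = 0 kJ/mol.
For low-spin the configuration is t2g^5 e_g^0: orbital energy -2.0 × 77 = -154 kJ/mol, and 2 additional pairs relative to high-spin add 422 kJ/mol, giving 268 kJ/mol.
The difference is 268 − (0) = 268 kJ/mol, so high-spin lies lower.

268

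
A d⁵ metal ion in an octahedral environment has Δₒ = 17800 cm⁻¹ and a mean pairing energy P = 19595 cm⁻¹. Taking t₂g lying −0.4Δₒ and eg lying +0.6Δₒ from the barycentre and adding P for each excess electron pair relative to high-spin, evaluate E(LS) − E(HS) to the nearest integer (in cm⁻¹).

High-spin d⁵ fills as t₂g³ eg² with CFSE 3(−0.4) + 2(+0.6) = 0.0Δₒ = 0 cm⁻¹.
Low-spin: t₂g⁵ eg⁰, orbital CFSE = -2.0Δₒ = -35600 cm⁻¹; plus 2 excess pairs × P = +39190 cm⁻¹; total 3590 cm⁻¹.
Thus E(LS) − E(HS) = 3590 cm⁻¹.

3590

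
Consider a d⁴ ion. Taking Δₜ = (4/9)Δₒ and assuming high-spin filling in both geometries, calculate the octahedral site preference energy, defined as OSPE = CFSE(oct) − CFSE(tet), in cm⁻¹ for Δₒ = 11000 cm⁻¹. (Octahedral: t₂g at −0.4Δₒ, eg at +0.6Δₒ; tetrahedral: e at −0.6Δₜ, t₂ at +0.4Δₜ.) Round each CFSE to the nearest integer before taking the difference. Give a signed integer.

Octahedral (high-spin): t₂g³ eg¹, CFSE = 3(−0.4) + 1(+0.6) = -0.6Δₒ = -0.6 × 11000 = -6600 cm⁻¹.
In a tetrahedral site the filling is e² t₂²: CFSE(tet) = -0.4Δₜ = -0.4 × (4/9)(11000) = -1956 cm⁻¹.
Subtracting, OSPE = -6600 − (-1956) = -4644 cm⁻¹.

-4644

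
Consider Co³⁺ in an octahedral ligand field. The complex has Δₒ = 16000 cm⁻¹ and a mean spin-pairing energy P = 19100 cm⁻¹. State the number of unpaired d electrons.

4

Group 9 minus oxidation state +3 gives a d⁶ configuration for Co³⁺.
Here Δₒ < P (16000 < 19100), so the high-spin state is favoured.
That gives t2g^4 e_g^2.
Unpaired electrons: 4.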